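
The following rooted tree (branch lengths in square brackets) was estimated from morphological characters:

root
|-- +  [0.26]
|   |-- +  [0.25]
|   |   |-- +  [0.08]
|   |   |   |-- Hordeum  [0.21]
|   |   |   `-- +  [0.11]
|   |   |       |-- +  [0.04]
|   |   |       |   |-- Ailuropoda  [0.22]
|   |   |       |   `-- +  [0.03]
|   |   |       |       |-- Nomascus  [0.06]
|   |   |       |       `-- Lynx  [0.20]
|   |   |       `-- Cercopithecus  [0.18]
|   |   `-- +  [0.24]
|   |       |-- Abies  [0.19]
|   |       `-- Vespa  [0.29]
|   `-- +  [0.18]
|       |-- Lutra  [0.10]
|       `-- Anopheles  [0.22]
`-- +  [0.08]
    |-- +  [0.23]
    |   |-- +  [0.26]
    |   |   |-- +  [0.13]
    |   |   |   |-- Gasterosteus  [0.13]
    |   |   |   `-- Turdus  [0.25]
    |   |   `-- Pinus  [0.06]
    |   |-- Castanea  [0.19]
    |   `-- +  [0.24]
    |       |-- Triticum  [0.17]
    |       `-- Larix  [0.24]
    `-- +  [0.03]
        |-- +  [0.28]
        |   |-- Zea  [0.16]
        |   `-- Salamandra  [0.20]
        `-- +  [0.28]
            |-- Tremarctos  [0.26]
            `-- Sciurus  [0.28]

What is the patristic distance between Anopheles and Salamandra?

1.25

The path runs Anopheles → … → MRCA → … → Salamandra; the MRCA is the root of the tree.
Branch lengths along that path: 0.22 + 0.18 + 0.26 + 0.08 + 0.03 + 0.28 + 0.20 = 1.25.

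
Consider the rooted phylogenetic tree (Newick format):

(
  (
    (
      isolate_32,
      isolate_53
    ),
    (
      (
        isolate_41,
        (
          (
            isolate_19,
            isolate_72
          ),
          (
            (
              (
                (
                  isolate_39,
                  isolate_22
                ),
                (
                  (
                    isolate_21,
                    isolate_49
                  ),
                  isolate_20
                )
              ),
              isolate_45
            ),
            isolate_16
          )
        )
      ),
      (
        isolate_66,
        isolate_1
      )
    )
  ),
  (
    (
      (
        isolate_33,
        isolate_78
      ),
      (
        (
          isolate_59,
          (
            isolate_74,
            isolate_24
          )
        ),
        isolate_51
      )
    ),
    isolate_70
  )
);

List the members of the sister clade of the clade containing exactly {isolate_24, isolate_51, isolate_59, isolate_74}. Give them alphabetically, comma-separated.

The clade containing exactly {isolate_24, isolate_51, isolate_59, isolate_74} attaches to the tree at the node subtending ((isolate_33,isolate_78),((isolate_59,(isolate_74,isolate_24)),isolate_51)).
The other lineage descending from that same node — the sister group — is (isolate_33,isolate_78); its 2 tips in alphabetical order are the answer.

isolate_33, isolate_78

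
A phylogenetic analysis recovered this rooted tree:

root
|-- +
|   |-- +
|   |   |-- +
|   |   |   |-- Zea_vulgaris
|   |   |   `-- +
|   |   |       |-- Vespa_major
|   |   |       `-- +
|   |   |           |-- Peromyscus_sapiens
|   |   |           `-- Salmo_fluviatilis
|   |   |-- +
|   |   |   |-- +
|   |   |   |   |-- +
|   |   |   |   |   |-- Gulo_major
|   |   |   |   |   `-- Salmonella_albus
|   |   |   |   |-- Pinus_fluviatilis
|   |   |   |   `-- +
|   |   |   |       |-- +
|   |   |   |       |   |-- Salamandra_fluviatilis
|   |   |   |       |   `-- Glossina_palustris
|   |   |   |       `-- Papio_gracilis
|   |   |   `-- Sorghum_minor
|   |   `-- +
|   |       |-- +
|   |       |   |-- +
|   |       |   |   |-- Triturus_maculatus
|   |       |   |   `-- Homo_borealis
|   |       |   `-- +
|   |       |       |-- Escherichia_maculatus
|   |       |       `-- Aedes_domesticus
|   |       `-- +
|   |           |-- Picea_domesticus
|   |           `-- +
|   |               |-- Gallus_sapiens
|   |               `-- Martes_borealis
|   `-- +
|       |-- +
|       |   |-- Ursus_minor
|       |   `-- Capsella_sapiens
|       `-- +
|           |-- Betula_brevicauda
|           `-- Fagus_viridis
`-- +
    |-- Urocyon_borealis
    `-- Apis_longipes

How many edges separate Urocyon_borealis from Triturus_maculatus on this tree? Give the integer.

The MRCA of Urocyon_borealis and Triturus_maculatus is the root of the tree.
From Urocyon_borealis up to that node: 2 branches. From Triturus_maculatus up to the same node: 6 branches. Total: 2 + 6 = 8.

8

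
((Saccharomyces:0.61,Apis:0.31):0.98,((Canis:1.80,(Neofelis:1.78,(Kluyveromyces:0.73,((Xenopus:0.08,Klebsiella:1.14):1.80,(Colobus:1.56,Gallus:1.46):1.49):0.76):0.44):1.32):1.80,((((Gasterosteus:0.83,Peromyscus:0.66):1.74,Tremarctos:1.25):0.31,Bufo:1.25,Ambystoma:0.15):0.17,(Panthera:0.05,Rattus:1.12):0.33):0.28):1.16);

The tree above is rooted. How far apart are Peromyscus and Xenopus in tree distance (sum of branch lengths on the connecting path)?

The path runs Peromyscus → … → MRCA → … → Xenopus; the MRCA is the node subtending ((Canis,(Neofelis,(Kluyveromyces,((Xenopus,Klebsiella),(Colobus,Gallus))))),((((Gasterosteus,Peromyscus),Tremarctos),Bufo,Ambystoma),(Panthera,Rattus))).
Branch lengths along that path: 0.66 + 1.74 + 0.31 + 0.17 + 0.28 + 1.80 + 1.32 + 0.44 + 0.76 + 1.80 + 0.08 = 9.36.

9.36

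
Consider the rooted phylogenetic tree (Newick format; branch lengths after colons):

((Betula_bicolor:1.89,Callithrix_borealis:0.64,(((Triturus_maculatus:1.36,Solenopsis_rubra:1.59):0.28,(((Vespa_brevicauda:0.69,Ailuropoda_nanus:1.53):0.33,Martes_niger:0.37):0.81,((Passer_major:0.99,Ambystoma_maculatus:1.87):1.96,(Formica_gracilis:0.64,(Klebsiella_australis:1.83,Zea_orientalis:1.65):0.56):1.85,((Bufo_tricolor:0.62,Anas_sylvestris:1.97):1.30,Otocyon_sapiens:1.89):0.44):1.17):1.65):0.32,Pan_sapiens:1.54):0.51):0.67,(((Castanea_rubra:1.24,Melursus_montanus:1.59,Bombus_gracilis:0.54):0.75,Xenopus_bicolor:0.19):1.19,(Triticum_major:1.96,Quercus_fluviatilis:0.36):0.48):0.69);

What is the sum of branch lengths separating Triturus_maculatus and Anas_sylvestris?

8.17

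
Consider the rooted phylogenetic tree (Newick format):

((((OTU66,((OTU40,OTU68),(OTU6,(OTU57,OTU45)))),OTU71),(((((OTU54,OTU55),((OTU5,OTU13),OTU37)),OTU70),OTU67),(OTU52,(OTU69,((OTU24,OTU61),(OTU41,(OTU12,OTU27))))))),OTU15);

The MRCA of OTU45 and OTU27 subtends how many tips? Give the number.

21

The MRCA of OTU45 and OTU27 is the node subtending (((OTU66,((OTU40,OTU68),(OTU6,(OTU57,OTU45)))),OTU71),(((((OTU54,OTU55),((OTU5,OTU13),OTU37)),OTU70),OTU67),(OTU52,(OTU69,((OTU24,OTU61),(OTU41,(OTU12,OTU27))))))).
That clade contains 21 terminal taxa: OTU12, OTU13, OTU24, OTU27, OTU37, OTU40, OTU41, OTU45, OTU5, OTU52, OTU54, OTU55, OTU57, OTU6, OTU61, OTU66, OTU67, OTU68, OTU69, OTU70, OTU71.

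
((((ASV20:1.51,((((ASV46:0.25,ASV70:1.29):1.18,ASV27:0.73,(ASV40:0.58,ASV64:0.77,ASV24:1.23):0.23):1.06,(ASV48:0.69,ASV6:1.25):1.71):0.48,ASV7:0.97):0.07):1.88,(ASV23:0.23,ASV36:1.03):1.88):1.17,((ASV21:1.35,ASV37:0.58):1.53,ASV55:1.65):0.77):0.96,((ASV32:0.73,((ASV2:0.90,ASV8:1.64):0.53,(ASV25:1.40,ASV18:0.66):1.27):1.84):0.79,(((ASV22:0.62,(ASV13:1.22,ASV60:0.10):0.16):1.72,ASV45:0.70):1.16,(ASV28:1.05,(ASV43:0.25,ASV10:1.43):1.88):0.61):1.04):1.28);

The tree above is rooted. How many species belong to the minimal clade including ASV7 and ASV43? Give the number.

27

The MRCA of ASV7 and ASV43 is the root, so the clade is the entire tree.
That clade contains 27 terminal taxa: ASV10, ASV13, ASV18, ASV2, ASV20, ASV21, ASV22, ASV23, ASV24, ASV25, ASV27, ASV28, ASV32, ASV36, ASV37, ASV40, ASV43, ASV45, ASV46, ASV48, ASV55, ASV6, ASV60, ASV64, ASV7, ASV70, ASV8.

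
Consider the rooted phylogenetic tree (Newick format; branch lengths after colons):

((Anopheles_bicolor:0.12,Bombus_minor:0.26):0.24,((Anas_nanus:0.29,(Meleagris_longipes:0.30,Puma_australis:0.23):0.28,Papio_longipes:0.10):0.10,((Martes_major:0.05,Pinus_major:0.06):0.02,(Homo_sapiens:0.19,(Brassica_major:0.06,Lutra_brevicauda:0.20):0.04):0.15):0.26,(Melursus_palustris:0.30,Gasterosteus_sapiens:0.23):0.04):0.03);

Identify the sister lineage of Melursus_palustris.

Melursus_palustris attaches to the tree at the node subtending (Melursus_palustris,Gasterosteus_sapiens).
The other lineage descending from that same node — the sister group — is the single tip Gasterosteus_sapiens.

Gasterosteus_sapiens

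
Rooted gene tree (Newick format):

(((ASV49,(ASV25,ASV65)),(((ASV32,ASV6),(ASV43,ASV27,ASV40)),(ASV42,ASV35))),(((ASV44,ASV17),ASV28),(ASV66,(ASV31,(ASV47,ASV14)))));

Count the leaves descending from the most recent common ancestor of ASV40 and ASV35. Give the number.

The MRCA of ASV40 and ASV35 is the node subtending (((ASV32,ASV6),(ASV43,ASV27,ASV40)),(ASV42,ASV35)).
That clade contains 7 terminal taxa: ASV27, ASV32, ASV35, ASV40, ASV42, ASV43, ASV6.

7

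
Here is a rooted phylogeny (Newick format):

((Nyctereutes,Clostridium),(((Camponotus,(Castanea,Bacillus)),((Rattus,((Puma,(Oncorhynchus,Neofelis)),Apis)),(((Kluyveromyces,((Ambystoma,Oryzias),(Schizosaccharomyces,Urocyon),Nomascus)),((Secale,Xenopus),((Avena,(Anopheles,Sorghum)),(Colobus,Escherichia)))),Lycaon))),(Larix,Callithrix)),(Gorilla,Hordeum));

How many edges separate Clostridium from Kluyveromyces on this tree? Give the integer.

9

The MRCA of Clostridium and Kluyveromyces is the root of the tree.
From Clostridium up to that node: 2 branches. From Kluyveromyces up to the same node: 7 branches. Total: 2 + 7 = 9.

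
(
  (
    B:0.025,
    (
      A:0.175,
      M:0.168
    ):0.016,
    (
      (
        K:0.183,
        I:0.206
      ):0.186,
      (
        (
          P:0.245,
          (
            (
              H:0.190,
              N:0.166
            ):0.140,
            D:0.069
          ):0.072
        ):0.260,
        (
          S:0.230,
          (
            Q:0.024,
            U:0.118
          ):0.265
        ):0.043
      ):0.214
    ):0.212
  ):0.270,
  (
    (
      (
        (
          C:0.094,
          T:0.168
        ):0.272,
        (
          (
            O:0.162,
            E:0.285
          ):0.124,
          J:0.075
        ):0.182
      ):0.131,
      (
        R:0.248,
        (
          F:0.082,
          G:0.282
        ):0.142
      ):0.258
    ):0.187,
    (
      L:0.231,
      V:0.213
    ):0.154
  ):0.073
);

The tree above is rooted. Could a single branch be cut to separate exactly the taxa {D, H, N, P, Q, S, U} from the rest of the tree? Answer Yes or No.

Yes

The most recent common ancestor of these taxa subtends ((P,((H,N),D)),(S,(Q,U))).
That clade has exactly 7 tips — every listed taxon and nothing else — so the group is monophyletic.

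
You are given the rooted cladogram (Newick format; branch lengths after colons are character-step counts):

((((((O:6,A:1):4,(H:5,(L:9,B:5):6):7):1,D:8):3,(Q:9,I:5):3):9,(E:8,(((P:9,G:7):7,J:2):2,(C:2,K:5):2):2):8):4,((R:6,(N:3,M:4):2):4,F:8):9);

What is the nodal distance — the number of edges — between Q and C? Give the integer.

7

The MRCA of Q and C is the node subtending (((((O,A),(H,(L,B))),D),(Q,I)),(E,(((P,G),J),(C,K)))).
From Q up to that node: 3 branches. From C up to the same node: 4 branches. Total: 3 + 4 = 7.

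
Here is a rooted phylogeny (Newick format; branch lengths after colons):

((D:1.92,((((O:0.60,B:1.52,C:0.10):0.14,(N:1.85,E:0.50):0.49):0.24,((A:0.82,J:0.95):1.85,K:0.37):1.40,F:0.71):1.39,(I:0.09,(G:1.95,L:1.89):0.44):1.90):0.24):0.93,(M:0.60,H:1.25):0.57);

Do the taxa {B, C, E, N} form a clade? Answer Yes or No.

The MRCA of the listed taxa subtends ((O,B,C),(N,E)).
That clade also contains O, which is not in the proposed group, so the group is not monophyletic.

No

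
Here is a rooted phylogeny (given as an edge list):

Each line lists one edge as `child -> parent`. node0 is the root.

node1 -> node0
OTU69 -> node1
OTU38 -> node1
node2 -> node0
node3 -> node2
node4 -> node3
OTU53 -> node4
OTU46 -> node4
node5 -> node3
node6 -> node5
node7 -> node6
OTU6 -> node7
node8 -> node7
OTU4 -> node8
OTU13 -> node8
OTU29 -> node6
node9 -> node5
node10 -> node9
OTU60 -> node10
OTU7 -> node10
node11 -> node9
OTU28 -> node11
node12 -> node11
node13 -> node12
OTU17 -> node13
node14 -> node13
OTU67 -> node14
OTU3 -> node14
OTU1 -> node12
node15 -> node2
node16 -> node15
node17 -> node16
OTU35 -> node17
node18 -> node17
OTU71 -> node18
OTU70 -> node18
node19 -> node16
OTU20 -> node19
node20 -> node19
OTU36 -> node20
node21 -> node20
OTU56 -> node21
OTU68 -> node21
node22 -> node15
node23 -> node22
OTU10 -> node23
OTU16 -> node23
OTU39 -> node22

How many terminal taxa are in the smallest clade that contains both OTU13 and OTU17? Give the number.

11

The MRCA of OTU13 and OTU17 is the node subtending (((OTU6,(OTU4,OTU13)),OTU29),((OTU60,OTU7),(OTU28,((OTU17,(OTU67,OTU3)),OTU1)))).
That clade contains 11 terminal taxa: OTU1, OTU13, OTU17, OTU28, OTU29, OTU3, OTU4, OTU6, OTU60, OTU67, OTU7.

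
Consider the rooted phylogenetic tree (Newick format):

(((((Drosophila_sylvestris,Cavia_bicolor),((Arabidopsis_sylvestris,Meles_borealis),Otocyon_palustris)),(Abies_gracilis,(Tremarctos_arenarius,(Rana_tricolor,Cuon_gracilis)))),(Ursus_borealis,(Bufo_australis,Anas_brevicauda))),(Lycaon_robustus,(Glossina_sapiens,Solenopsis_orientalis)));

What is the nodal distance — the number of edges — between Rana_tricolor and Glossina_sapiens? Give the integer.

9

The MRCA of Rana_tricolor and Glossina_sapiens is the root of the tree.
From Rana_tricolor up to that node: 6 branches. From Glossina_sapiens up to the same node: 3 branches. Total: 6 + 3 = 9.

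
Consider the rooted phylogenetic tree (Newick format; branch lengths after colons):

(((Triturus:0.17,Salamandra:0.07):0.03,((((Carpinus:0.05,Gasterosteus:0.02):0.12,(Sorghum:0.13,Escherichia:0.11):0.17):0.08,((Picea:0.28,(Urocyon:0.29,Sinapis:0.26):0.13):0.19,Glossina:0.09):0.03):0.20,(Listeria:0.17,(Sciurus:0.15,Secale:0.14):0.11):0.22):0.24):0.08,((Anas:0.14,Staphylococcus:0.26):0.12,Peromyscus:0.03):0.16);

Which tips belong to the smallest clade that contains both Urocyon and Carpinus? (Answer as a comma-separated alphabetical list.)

Carpinus, Escherichia, Gasterosteus, Glossina, Picea, Sinapis, Sorghum, Urocyon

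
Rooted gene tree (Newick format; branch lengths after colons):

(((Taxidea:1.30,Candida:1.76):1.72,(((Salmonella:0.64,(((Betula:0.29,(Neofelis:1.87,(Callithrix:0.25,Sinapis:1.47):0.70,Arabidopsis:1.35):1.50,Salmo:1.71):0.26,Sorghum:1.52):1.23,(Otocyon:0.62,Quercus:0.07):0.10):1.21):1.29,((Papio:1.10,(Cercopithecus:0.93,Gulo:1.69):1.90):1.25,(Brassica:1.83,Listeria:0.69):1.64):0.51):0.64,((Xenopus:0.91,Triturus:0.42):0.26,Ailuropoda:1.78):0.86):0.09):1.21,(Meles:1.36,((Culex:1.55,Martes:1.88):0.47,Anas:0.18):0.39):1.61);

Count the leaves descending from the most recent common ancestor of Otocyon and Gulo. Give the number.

The MRCA of Otocyon and Gulo is the node subtending ((Salmonella,(((Betula,(Neofelis,(Callithrix,Sinapis),Arabidopsis),Salmo),Sorghum),(Otocyon,Quercus))),((Papio,(Cercopithecus,Gulo)),(Brassica,Listeria))).
That clade contains 15 terminal taxa: Arabidopsis, Betula, Brassica, Callithrix, Cercopithecus, Gulo, Listeria, Neofelis, Otocyon, Papio, Quercus, Salmo, Salmonella, Sinapis, Sorghum.

15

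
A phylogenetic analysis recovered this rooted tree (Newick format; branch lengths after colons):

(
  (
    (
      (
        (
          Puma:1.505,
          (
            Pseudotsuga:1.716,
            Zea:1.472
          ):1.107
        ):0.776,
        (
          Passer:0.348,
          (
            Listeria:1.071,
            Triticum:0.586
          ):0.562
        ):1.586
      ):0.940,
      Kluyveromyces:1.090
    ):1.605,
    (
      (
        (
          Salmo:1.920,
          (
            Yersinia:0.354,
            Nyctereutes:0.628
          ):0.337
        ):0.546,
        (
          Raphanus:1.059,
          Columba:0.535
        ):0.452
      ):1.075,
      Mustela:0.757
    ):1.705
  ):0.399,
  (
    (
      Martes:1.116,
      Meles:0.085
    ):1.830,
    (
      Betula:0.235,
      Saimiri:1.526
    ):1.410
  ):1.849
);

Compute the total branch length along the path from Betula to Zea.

9.793

The path runs Betula → … → MRCA → … → Zea; the MRCA is the root of the tree.
Branch lengths along that path: 0.235 + 1.410 + 1.849 + 0.399 + 1.605 + 0.940 + 0.776 + 1.107 + 1.472 = 9.793.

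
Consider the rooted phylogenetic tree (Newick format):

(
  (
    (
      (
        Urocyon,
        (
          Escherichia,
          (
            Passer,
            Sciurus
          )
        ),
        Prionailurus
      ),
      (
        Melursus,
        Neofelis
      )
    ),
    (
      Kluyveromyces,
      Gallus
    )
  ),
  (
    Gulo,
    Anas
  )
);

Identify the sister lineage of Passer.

Sciurus

Passer attaches to the tree at the node subtending (Passer,Sciurus).
The other lineage descending from that same node — the sister group — is the single tip Sciurus.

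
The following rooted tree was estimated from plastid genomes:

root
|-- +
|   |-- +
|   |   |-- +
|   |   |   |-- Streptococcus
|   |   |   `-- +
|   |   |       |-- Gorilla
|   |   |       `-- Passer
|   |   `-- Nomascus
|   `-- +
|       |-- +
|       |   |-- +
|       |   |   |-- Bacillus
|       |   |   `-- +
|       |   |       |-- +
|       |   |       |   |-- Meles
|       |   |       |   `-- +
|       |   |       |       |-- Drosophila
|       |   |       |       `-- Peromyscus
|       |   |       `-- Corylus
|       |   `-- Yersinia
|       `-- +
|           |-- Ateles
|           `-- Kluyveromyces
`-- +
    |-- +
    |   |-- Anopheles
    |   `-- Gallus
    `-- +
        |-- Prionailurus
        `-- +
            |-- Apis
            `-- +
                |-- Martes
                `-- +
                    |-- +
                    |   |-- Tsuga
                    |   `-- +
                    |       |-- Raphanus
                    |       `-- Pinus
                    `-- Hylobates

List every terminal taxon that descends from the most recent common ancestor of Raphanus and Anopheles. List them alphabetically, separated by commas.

Tracing Raphanus: it sits inside (Raphanus,Pinus).
Tracing Anopheles: it sits inside (Anopheles,Gallus).
The smallest clade enclosing both is ((Anopheles,Gallus),(Prionailurus,(Apis,(Martes,((Tsuga,(Raphanus,Pinus)),Hylobates))))); the answer is its 9 terminal taxa in alphabetical order.

Anopheles, Apis, Gallus, Hylobates, Martes, Pinus, Prionailurus, Raphanus, Tsuga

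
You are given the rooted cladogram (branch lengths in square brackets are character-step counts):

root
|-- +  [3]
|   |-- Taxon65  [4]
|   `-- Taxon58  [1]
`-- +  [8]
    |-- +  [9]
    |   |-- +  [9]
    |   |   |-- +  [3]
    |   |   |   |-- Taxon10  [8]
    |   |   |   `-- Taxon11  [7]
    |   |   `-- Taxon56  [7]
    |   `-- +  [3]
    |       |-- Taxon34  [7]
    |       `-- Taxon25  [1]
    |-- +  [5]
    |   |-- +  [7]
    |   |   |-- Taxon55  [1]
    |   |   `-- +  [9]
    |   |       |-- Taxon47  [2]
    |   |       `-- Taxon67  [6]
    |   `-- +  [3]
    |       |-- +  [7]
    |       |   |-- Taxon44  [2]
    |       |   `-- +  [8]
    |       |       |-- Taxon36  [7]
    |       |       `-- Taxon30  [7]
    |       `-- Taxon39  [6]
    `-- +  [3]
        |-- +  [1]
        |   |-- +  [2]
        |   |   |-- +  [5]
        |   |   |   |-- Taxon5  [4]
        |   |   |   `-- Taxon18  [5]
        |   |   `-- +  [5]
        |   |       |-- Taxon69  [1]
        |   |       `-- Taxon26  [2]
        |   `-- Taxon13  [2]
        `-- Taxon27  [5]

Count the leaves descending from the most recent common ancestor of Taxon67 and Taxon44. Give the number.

The MRCA of Taxon67 and Taxon44 is the node subtending ((Taxon55,(Taxon47,Taxon67)),((Taxon44,(Taxon36,Taxon30)),Taxon39)).
That clade contains 7 terminal taxa: Taxon30, Taxon36, Taxon39, Taxon44, Taxon47, Taxon55, Taxon67.

7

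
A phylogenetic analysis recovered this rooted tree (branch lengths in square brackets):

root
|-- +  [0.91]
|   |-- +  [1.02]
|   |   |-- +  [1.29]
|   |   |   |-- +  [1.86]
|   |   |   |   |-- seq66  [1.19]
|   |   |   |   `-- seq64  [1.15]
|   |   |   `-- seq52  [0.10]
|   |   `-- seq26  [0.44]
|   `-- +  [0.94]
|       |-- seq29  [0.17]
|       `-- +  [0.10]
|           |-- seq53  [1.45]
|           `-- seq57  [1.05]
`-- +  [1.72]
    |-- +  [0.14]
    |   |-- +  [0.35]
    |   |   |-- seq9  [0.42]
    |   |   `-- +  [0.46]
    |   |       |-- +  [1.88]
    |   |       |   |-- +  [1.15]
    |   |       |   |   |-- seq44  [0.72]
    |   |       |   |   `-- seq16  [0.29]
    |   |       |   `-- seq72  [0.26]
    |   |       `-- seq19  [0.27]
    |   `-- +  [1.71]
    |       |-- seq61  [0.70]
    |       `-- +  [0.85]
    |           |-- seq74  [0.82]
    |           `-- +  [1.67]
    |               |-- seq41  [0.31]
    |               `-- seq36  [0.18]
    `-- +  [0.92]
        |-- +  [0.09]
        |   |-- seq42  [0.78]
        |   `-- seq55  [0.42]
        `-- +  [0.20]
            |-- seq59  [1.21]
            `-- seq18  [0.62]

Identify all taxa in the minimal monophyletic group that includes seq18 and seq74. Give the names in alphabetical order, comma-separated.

seq16, seq18, seq19, seq36, seq41, seq42, seq44, seq55, seq59, seq61, seq72, seq74, seq9

Tracing seq18: it sits inside (seq59,seq18).
Tracing seq74: it sits inside (seq74,(seq41,seq36)).
The smallest clade enclosing both is (((seq9,(((seq44,seq16),seq72),seq19)),(seq61,(seq74,(seq41,seq36)))),((seq42,seq55),(seq59,seq18))); the answer is its 13 terminal taxa in alphabetical order.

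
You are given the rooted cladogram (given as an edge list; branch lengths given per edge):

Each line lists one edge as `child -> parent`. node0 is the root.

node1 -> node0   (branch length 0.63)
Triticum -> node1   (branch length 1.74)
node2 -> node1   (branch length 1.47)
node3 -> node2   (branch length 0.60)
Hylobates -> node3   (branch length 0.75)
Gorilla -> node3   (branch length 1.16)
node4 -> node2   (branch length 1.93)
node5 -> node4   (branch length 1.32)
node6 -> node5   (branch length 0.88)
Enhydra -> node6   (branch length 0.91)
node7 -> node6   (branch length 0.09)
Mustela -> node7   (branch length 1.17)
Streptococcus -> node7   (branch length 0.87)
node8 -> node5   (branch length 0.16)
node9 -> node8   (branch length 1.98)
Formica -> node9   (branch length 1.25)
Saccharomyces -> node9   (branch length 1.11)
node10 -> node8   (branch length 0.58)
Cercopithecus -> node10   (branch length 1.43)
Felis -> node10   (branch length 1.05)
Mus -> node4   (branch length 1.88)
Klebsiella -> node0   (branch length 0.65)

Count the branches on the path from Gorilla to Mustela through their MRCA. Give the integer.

7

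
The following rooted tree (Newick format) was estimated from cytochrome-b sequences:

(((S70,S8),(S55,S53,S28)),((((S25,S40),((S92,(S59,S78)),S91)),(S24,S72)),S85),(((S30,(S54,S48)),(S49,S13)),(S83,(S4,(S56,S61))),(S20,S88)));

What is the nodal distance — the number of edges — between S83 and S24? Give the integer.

7

The MRCA of S83 and S24 is the root of the tree.
From S83 up to that node: 3 branches. From S24 up to the same node: 4 branches. Total: 3 + 4 = 7.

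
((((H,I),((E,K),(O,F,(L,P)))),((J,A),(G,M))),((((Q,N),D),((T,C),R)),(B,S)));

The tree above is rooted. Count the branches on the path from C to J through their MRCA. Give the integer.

The MRCA of C and J is the root of the tree.
From C up to that node: 5 branches. From J up to the same node: 4 branches. Total: 5 + 4 = 9.

9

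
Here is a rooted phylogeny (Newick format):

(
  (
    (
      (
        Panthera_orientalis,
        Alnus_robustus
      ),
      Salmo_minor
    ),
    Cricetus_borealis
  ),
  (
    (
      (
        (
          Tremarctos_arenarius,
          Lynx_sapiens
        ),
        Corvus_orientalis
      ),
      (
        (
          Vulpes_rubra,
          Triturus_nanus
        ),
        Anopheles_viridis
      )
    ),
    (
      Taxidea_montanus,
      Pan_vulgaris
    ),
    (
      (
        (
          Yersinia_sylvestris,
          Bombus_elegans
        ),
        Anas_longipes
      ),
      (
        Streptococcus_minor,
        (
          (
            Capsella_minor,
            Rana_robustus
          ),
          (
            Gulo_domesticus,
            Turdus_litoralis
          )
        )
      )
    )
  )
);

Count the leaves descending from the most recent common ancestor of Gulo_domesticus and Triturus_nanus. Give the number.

16

The MRCA of Gulo_domesticus and Triturus_nanus is the node subtending ((((Tremarctos_arenarius,Lynx_sapiens),Corvus_orientalis),((Vulpes_rubra,Triturus_nanus),Anopheles_viridis)),(Taxidea_montanus,Pan_vulgaris),(((Yersinia_sylvestris,Bombus_elegans),Anas_longipes),(Streptococcus_minor,((Capsella_minor,Rana_robustus),(Gulo_domesticus,Turdus_litoralis))))).
That clade contains 16 terminal taxa: Anas_longipes, Anopheles_viridis, Bombus_elegans, Capsella_minor, Corvus_orientalis, Gulo_domesticus, Lynx_sapiens, Pan_vulgaris, Rana_robustus, Streptococcus_minor, Taxidea_montanus, Tremarctos_arenarius, Triturus_nanus, Turdus_litoralis, Vulpes_rubra, Yersinia_sylvestris.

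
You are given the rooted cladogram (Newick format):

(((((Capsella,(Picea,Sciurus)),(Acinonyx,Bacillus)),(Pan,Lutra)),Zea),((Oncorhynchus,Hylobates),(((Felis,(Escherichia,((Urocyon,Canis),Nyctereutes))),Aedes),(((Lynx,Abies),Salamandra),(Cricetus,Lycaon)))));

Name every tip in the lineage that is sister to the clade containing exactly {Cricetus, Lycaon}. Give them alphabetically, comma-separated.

Abies, Lynx, Salamandra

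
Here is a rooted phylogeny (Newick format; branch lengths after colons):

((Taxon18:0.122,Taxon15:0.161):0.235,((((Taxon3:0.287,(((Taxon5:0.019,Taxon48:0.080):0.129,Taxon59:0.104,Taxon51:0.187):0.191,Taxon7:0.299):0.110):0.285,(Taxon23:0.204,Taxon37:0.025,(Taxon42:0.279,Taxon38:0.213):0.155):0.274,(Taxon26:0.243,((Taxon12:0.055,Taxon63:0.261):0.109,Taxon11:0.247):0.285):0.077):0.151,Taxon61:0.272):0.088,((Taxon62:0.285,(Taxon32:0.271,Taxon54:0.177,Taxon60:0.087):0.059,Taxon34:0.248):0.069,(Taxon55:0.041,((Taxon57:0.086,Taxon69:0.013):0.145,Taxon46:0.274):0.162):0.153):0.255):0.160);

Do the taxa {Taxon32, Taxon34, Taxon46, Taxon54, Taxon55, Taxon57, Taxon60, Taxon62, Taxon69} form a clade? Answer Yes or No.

The most recent common ancestor of these taxa subtends ((Taxon62,(Taxon32,Taxon54,Taxon60),Taxon34),(Taxon55,((Taxon57,Taxon69),Taxon46))).
That clade has exactly 9 tips — every listed taxon and nothing else — so the group is monophyletic.

Yes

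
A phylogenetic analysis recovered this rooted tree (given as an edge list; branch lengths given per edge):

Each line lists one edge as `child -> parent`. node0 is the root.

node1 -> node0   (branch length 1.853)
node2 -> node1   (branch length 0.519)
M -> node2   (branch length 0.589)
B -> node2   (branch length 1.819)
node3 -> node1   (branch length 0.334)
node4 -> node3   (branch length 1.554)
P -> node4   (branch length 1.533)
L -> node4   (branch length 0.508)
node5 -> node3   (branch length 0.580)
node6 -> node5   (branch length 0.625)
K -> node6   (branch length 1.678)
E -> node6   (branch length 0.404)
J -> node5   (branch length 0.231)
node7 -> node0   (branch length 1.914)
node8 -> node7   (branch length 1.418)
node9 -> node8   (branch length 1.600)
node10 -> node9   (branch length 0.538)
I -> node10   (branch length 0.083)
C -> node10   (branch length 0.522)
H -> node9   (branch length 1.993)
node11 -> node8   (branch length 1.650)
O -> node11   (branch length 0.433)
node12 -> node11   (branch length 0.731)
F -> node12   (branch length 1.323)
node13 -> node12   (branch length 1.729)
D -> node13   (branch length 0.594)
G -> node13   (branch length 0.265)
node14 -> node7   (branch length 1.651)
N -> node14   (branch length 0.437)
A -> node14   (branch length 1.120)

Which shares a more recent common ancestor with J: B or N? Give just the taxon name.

B

The MRCA of J and B subtends ((M,B),((P,L),((K,E),J))) (7 taxa).
The MRCA of J and N is the root, subtending the entire tree (16 taxa).
The first is nested inside the second, so J shares a more recent common ancestor with B.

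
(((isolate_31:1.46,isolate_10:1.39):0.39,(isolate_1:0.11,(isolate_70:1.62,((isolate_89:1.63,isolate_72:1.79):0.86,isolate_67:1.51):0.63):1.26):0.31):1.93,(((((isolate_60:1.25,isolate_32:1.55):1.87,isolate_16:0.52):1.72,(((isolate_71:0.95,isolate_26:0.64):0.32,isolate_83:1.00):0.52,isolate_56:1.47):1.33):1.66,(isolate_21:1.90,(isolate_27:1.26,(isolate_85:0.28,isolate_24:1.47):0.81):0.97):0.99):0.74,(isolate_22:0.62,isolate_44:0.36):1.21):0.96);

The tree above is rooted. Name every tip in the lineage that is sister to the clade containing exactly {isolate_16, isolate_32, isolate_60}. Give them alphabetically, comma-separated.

isolate_26, isolate_56, isolate_71, isolate_83

The clade containing exactly {isolate_16, isolate_32, isolate_60} attaches to the tree at the node subtending (((isolate_60,isolate_32),isolate_16),(((isolate_71,isolate_26),isolate_83),isolate_56)).
The other lineage descending from that same node — the sister group — is (((isolate_71,isolate_26),isolate_83),isolate_56); its 4 tips in alphabetical order are the answer.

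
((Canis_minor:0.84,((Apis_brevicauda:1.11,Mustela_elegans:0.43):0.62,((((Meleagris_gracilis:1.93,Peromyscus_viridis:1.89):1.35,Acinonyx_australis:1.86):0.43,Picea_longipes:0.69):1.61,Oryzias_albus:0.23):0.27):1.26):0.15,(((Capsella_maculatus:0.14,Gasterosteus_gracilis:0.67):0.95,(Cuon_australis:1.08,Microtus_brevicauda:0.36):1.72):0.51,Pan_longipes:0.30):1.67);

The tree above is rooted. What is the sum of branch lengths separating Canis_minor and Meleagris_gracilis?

The path runs Canis_minor → … → MRCA → … → Meleagris_gracilis; the MRCA is the node subtending (Canis_minor,((Apis_brevicauda,Mustela_elegans),((((Meleagris_gracilis,Peromyscus_viridis),Acinonyx_australis),Picea_longipes),Oryzias_albus))).
Branch lengths along that path: 0.84 + 1.26 + 0.27 + 1.61 + 0.43 + 1.35 + 1.93 = 7.69.

7.69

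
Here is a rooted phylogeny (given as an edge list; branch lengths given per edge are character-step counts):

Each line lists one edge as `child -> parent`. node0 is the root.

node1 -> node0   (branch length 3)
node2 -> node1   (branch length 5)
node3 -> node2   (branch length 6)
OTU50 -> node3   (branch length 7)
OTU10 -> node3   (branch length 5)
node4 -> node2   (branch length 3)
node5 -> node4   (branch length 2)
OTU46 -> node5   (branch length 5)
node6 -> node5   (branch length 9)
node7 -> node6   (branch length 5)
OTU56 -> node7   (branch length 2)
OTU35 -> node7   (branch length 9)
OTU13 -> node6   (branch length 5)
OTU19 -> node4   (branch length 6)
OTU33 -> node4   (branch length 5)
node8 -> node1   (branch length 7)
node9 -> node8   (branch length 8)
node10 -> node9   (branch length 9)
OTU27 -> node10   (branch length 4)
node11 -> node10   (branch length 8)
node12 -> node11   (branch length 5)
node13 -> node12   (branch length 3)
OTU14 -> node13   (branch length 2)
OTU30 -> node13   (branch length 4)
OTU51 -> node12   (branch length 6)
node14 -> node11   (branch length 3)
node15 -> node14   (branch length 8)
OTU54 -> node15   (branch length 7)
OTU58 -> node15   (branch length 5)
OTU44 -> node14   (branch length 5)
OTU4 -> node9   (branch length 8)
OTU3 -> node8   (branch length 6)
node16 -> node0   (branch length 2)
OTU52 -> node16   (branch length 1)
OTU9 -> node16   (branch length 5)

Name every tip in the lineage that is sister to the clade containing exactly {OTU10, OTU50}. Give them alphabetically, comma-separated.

The clade containing exactly {OTU10, OTU50} attaches to the tree at the node subtending ((OTU50,OTU10),((OTU46,((OTU56,OTU35),OTU13)),OTU19,OTU33)).
The other lineage descending from that same node — the sister group — is ((OTU46,((OTU56,OTU35),OTU13)),OTU19,OTU33); its 6 tips in alphabetical order are the answer.

OTU13, OTU19, OTU33, OTU35, OTU46, OTU56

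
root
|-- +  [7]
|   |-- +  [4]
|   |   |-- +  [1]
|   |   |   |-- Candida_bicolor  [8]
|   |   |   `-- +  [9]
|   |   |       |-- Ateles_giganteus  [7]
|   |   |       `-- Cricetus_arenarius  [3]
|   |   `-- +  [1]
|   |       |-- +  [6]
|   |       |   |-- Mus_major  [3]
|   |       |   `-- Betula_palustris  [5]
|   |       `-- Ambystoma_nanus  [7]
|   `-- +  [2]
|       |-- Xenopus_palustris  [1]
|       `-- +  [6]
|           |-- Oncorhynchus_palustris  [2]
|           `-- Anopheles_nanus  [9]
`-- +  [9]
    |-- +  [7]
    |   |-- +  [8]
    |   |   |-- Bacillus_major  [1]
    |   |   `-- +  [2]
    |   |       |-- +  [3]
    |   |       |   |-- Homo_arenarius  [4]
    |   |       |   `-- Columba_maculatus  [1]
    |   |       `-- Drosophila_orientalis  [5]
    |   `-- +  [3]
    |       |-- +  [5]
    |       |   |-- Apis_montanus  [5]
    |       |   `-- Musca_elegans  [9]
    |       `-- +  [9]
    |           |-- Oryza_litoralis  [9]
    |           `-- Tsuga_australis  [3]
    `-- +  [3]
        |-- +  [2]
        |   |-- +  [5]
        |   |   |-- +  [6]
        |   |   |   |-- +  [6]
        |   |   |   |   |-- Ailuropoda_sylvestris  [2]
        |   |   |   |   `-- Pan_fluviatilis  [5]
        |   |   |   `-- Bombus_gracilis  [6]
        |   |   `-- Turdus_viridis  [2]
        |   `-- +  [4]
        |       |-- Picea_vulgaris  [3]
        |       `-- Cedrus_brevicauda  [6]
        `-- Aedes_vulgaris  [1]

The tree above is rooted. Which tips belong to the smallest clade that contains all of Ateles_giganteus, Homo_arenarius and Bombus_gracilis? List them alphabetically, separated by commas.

Tracing Ateles_giganteus: it sits inside (Ateles_giganteus,Cricetus_arenarius).
Tracing Homo_arenarius: it sits inside (Homo_arenarius,Columba_maculatus).
Tracing Bombus_gracilis: it sits inside ((Ailuropoda_sylvestris,Pan_fluviatilis),Bombus_gracilis).
The smallest clade enclosing all 3 is the whole tree (their MRCA is the root), so the answer is all 24 tips in alphabetical order.

Aedes_vulgaris, Ailuropoda_sylvestris, Ambystoma_nanus, Anopheles_nanus, Apis_montanus, Ateles_giganteus, Bacillus_major, Betula_palustris, Bombus_gracilis, Candida_bicolor, Cedrus_brevicauda, Columba_maculatus, Cricetus_arenarius, Drosophila_orientalis, Homo_arenarius, Mus_major, Musca_elegans, Oncorhynchus_palustris, Oryza_litoralis, Pan_fluviatilis, Picea_vulgaris, Tsuga_australis, Turdus_viridis, Xenopus_palustris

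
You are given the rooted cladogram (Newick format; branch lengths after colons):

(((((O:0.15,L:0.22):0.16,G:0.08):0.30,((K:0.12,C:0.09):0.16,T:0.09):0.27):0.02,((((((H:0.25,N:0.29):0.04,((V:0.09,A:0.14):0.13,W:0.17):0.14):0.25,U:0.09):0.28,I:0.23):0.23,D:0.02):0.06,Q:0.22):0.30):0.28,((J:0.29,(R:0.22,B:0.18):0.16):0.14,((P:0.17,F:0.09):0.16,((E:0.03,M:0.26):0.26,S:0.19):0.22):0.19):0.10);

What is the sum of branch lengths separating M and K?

1.88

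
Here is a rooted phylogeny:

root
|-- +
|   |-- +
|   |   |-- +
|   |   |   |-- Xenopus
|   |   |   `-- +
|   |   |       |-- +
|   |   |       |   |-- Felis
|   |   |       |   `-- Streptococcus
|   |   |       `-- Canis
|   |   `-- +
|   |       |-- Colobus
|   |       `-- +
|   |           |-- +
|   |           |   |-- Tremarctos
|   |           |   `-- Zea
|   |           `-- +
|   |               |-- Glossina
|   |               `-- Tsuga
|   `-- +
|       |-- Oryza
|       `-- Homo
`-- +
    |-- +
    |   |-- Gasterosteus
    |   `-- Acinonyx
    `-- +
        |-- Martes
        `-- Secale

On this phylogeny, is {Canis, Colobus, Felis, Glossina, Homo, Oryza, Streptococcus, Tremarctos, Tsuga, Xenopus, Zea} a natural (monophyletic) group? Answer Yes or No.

The most recent common ancestor of these taxa subtends (((Xenopus,((Felis,Streptococcus),Canis)),(Colobus,((Tremarctos,Zea),(Glossina,Tsuga)))),(Oryza,Homo)).
That clade has exactly 11 tips — every listed taxon and nothing else — so the group is monophyletic.

Yes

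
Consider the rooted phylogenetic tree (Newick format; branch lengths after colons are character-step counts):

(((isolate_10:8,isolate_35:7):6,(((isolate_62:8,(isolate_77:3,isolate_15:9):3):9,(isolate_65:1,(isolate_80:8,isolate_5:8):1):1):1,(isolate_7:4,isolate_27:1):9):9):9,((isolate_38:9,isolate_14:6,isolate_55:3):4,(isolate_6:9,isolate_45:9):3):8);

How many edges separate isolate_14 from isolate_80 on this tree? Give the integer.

The MRCA of isolate_14 and isolate_80 is the root of the tree.
From isolate_14 up to that node: 3 branches. From isolate_80 up to the same node: 6 branches. Total: 3 + 6 = 9.

9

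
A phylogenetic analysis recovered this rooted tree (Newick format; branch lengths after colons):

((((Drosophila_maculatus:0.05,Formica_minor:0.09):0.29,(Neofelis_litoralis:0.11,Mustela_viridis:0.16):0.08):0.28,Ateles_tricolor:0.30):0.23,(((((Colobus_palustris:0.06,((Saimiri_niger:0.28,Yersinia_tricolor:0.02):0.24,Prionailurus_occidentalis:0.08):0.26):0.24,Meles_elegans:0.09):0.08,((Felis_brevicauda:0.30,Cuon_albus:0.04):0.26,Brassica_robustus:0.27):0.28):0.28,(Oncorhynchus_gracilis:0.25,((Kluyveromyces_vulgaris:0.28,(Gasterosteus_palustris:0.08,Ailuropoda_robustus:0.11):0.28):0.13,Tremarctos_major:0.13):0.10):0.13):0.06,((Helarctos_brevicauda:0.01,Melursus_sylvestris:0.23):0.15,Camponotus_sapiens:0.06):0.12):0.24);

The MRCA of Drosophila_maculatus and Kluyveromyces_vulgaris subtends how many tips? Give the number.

The MRCA of Drosophila_maculatus and Kluyveromyces_vulgaris is the root, so the clade is the entire tree.
That clade contains 21 terminal taxa: Ailuropoda_robustus, Ateles_tricolor, Brassica_robustus, Camponotus_sapiens, Colobus_palustris, Cuon_albus, Drosophila_maculatus, Felis_brevicauda, Formica_minor, Gasterosteus_palustris, Helarctos_brevicauda, Kluyveromyces_vulgaris, Meles_elegans, Melursus_sylvestris, Mustela_viridis, Neofelis_litoralis, Oncorhynchus_gracilis, Prionailurus_occidentalis, Saimiri_niger, Tremarctos_major, Yersinia_tricolor.

21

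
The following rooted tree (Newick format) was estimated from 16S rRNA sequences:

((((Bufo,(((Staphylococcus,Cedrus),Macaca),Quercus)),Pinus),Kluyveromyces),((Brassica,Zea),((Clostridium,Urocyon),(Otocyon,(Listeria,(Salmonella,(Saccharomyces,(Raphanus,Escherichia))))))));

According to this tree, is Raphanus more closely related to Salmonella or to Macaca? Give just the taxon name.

The MRCA of Raphanus and Salmonella subtends (Salmonella,(Saccharomyces,(Raphanus,Escherichia))) (4 taxa).
The MRCA of Raphanus and Macaca is the root, subtending the entire tree (17 taxa).
The first is nested inside the second, so Raphanus shares a more recent common ancestor with Salmonella.

Salmonella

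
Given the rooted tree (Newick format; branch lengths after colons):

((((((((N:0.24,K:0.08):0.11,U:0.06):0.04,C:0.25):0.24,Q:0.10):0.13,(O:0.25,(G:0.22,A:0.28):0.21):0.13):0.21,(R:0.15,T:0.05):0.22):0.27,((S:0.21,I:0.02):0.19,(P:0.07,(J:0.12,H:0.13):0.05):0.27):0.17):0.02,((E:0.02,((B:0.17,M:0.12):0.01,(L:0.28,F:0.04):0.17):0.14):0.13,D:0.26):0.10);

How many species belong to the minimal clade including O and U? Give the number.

8

The MRCA of O and U is the node subtending (((((N,K),U),C),Q),(O,(G,A))).
That clade contains 8 terminal taxa: A, C, G, K, N, O, Q, U.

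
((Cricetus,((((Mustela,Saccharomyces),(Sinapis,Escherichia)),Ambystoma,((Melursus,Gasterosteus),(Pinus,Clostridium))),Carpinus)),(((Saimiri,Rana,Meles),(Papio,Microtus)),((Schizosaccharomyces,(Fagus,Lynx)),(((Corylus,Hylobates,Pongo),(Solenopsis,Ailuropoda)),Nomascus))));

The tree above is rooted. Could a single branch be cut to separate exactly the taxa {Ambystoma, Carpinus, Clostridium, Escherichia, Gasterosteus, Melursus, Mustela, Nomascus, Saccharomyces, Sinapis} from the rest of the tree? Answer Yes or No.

No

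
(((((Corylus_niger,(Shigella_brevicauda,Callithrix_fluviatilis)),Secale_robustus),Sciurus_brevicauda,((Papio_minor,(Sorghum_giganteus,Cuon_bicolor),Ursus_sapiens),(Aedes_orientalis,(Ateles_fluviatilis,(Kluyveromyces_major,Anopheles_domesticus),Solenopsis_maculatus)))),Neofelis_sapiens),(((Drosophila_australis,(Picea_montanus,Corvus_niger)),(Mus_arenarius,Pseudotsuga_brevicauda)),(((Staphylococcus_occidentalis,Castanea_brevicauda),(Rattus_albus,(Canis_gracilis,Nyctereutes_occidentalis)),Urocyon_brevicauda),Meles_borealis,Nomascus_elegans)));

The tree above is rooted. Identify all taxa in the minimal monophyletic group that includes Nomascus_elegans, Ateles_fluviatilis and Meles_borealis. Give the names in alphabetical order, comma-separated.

Aedes_orientalis, Anopheles_domesticus, Ateles_fluviatilis, Callithrix_fluviatilis, Canis_gracilis, Castanea_brevicauda, Corvus_niger, Corylus_niger, Cuon_bicolor, Drosophila_australis, Kluyveromyces_major, Meles_borealis, Mus_arenarius, Neofelis_sapiens, Nomascus_elegans, Nyctereutes_occidentalis, Papio_minor, Picea_montanus, Pseudotsuga_brevicauda, Rattus_albus, Sciurus_brevicauda, Secale_robustus, Shigella_brevicauda, Solenopsis_maculatus, Sorghum_giganteus, Staphylococcus_occidentalis, Urocyon_brevicauda, Ursus_sapiens

Tracing Nomascus_elegans: it sits inside (((Staphylococcus_occidentalis,Castanea_brevicauda),(Rattus_albus,(Canis_gracilis,Nyctereutes_occidentalis)),Urocyon_brevicauda),Meles_borealis,Nomascus_elegans).
Tracing Ateles_fluviatilis: it sits inside (Ateles_fluviatilis,(Kluyveromyces_major,Anopheles_domesticus),Solenopsis_maculatus).
Tracing Meles_borealis: it sits inside (((Staphylococcus_occidentalis,Castanea_brevicauda),(Rattus_albus,(Canis_gracilis,Nyctereutes_occidentalis)),Urocyon_brevicauda),Meles_borealis,Nomascus_elegans).
The smallest clade enclosing all 3 is the whole tree (their MRCA is the root), so the answer is all 28 tips in alphabetical order.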